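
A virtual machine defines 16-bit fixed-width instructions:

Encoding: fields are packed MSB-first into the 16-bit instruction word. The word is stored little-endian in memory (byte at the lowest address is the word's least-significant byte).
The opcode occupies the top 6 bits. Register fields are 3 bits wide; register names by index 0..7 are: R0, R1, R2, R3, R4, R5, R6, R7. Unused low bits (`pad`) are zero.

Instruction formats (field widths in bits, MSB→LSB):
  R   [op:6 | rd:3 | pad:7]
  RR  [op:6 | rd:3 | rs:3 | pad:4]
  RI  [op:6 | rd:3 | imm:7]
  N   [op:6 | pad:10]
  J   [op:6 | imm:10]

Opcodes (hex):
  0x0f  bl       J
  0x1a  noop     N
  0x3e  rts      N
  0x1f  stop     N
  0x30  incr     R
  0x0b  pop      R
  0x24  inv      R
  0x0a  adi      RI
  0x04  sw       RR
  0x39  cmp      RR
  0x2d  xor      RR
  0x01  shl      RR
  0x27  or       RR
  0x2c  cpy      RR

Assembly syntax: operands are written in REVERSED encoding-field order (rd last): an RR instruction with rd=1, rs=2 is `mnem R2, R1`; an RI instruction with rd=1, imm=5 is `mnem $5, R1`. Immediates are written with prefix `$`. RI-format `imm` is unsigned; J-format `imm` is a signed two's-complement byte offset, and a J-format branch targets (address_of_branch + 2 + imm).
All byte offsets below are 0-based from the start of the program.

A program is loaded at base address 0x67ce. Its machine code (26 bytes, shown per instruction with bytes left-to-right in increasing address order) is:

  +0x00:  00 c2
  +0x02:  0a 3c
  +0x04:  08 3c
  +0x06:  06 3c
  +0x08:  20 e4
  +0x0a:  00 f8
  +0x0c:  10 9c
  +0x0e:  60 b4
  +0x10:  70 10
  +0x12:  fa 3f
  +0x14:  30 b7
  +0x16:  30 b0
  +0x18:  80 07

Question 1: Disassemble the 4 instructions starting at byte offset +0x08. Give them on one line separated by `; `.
[08] 20 e4 → 0xe420
  opcode bits[15:10]=0x39: cmp/RR
  rd@[9:7]=0x0 ⇒ R0
  rs@[6:4]=0x2 ⇒ R2
[0a] 00 f8 → 0xf800
  opcode bits[15:10]=0x3e: rts/N
[0c] 10 9c → 0x9c10
  opcode bits[15:10]=0x27: or/RR
  rd@[9:7]=0x0 ⇒ R0
  rs@[6:4]=0x1 ⇒ R1
[0e] 60 b4 → 0xb460
  opcode bits[15:10]=0x2d: xor/RR
  rd@[9:7]=0x0 ⇒ R0
  rs@[6:4]=0x6 ⇒ R6

cmp R2, R0; rts; or R1, R0; xor R6, R0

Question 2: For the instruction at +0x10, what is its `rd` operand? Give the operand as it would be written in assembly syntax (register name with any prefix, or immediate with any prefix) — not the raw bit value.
@+10  little-endian(70 10) = 0x1070
  top 6b → 0x4 → sw [RR]
  rd: (w>>7)&0x7=0x0 → R0
  rs: (w>>4)&0x7=0x7 → R7

R0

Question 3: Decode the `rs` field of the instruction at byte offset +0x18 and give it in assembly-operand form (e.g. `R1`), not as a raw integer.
R0

[18] 80 07 → 0x0780
  op=0x0780>>10=0x1 ⇒ shl (RR)
  [9:7] rd=7 = R7
  [6:4] rs=0 = R0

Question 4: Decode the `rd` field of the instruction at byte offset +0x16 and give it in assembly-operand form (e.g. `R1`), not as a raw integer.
R0

off 0x16: read 30 b0 as little → 0xb030
  op=0xb030>>10=0x2c ⇒ cpy (RR)
  rd@[9:7]=0x0 ⇒ R0
  rs@[6:4]=0x3 ⇒ R3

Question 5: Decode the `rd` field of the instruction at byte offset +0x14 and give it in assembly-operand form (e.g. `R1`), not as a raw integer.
R6

+0x14: 30 b7 ⇒ word 0xb730 (little)
  op=0xb730>>10=0x2d ⇒ xor (RR)
  rd: (w>>7)&0x7=0x6 → R6
  rs: (w>>4)&0x7=0x3 → R3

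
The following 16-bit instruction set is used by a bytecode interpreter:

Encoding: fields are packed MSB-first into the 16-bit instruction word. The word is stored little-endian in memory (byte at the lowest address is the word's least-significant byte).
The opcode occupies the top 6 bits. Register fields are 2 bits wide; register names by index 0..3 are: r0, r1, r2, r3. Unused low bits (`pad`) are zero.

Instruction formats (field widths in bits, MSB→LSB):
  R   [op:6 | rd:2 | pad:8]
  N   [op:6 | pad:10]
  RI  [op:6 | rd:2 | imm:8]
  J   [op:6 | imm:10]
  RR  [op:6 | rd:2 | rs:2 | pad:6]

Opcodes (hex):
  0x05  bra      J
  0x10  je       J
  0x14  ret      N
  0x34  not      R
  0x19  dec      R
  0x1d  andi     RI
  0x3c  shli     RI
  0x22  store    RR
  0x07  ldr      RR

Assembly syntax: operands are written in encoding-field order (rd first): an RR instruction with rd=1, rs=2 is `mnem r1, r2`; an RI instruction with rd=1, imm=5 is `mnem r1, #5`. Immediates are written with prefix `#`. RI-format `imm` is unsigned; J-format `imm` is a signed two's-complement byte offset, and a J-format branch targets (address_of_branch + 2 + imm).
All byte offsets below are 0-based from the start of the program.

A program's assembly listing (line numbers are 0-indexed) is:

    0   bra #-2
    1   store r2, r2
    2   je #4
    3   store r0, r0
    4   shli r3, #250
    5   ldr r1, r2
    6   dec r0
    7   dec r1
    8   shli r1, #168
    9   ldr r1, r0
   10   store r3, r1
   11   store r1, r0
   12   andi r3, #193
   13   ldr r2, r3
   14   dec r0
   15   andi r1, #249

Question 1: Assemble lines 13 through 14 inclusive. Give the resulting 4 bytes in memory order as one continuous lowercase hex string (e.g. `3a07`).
13. ldr fields op=0x7:6|rd=2:2|rs=3:2|pad=0:6 → word 1ec0h → c0 1e
14. dec fields op=0x19:6|rd=0:2|pad=0:8 → word 6400h → 00 64

c01e0064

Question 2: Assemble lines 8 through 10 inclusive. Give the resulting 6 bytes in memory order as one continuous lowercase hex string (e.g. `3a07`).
a8f1001d408b

L8: shli op=0x3c:6|rd=1:2|imm=168:8 ⇒ 0xf1a8 ⇒ little a8 f1
L9: ldr op=0x7:6|rd=1:2|rs=0:2|pad=0:6 ⇒ 0x1d00 ⇒ little 00 1d
L10: store op=0x22:6|rd=3:2|rs=1:2|pad=0:6 ⇒ 0x8b40 ⇒ little 40 8b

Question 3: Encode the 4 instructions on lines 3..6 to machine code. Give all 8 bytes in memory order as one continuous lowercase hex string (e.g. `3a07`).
0088faf3801d0064

3. store fields op=0x22:6|rd=0:2|rs=0:2|pad=0:6 → word 8800h → 00 88
4. shli fields op=0x3c:6|rd=3:2|imm=250:8 → word f3fah → fa f3
5. ldr fields op=0x7:6|rd=1:2|rs=2:2|pad=0:6 → word 1d80h → 80 1d
6. dec fields op=0x19:6|rd=0:2|pad=0:8 → word 6400h → 00 64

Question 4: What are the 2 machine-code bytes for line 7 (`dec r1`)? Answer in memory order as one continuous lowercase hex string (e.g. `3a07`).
line 7 (dec): pack op=0x19:6|rd=1:2|pad=0:8 = 0x6500; little→ 00 65

0065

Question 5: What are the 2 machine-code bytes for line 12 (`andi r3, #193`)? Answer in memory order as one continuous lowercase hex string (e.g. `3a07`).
L12: andi op=0x1d:6|rd=3:2|imm=193:8 ⇒ 0x77c1 ⇒ little c1 77

c177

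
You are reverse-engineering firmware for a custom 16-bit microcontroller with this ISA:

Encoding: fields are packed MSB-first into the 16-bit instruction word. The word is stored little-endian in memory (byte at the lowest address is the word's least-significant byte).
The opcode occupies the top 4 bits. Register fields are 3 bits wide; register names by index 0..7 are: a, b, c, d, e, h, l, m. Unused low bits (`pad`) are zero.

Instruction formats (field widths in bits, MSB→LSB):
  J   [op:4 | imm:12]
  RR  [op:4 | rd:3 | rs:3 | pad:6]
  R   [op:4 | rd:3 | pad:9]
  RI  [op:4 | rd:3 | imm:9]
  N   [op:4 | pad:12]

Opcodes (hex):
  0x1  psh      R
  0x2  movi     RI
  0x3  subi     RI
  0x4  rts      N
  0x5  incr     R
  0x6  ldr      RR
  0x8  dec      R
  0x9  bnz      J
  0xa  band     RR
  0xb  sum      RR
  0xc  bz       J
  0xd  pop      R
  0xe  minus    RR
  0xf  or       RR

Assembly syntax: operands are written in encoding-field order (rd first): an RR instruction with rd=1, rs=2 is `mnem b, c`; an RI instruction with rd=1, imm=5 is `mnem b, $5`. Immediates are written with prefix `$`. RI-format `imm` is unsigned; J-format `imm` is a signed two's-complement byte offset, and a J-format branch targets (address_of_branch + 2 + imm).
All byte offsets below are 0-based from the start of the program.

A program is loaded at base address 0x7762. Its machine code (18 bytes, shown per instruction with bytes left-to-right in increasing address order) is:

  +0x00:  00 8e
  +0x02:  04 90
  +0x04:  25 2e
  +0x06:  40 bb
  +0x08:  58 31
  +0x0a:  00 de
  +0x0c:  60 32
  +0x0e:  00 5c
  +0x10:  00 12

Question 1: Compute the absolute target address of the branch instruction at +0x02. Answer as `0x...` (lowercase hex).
0x776a

@+02  little-endian(04 90) = 0x9004
  top 4b → 0x9 → bnz [J]
  [11:0] imm=4 = $4
  target = base 0x7762 + off 0x02 + 2 + imm 4 = 0x776a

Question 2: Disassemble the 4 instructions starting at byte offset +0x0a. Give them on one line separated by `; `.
[0a] 00 de → 0xde00
  op=0xde00>>12=0xd ⇒ pop (R)
  rd@[11:9]=0x7 ⇒ m
[0c] 60 32 → 0x3260
  op=0x3260>>12=0x3 ⇒ subi (RI)
  rd@[11:9]=0x1 ⇒ b
  imm@[8:0]=0x60 ⇒ $96
[0e] 00 5c → 0x5c00
  op=0x5c00>>12=0x5 ⇒ incr (R)
  rd@[11:9]=0x6 ⇒ l
[10] 00 12 → 0x1200
  op=0x1200>>12=0x1 ⇒ psh (R)
  rd@[11:9]=0x1 ⇒ b

pop m; subi b, $96; incr l; psh b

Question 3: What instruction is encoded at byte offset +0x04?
movi m, $37

+0x04: 25 2e ⇒ word 0x2e25 (little)
  opcode bits[15:12]=0x2: movi/RI
  rd@[11:9]=0x7 ⇒ m
  imm@[8:0]=0x25 ⇒ $37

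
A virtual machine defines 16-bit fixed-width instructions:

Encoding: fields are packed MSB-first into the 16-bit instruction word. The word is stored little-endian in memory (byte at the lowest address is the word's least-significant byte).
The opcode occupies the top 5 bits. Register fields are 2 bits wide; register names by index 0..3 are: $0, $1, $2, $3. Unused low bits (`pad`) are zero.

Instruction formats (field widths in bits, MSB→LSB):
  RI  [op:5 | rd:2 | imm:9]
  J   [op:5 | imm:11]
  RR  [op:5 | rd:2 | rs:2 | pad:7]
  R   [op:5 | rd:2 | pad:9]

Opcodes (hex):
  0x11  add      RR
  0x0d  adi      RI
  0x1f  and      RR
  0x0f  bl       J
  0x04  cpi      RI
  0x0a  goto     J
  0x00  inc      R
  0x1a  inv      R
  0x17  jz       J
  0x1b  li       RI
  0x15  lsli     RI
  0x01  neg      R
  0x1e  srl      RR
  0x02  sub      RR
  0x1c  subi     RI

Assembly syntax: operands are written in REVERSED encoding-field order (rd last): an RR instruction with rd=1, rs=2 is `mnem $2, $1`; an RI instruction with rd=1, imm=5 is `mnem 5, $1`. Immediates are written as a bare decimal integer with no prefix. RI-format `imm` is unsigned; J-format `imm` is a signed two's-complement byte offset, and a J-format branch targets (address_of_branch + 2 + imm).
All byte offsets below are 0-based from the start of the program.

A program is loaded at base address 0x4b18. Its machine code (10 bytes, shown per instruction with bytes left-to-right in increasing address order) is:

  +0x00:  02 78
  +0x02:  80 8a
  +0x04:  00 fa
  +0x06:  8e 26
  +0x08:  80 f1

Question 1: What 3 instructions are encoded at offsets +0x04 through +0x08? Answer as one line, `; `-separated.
+0x04: 00 fa ⇒ word 0xfa00 (little)
  opcode bits[15:11]=0x1f: and/RR
  rd: (w>>9)&0x3=0x1 → $1
  rs: (w>>7)&0x3=0x0 → $0
+0x06: 8e 26 ⇒ word 0x268e (little)
  opcode bits[15:11]=0x4: cpi/RI
  rd: (w>>9)&0x3=0x3 → $3
  imm: (w>>0)&0x1ff=0x8e → 142
+0x08: 80 f1 ⇒ word 0xf180 (little)
  opcode bits[15:11]=0x1e: srl/RR
  rd: (w>>9)&0x3=0x0 → $0
  rs: (w>>7)&0x3=0x3 → $3

and $0, $1; cpi 142, $3; srl $3, $0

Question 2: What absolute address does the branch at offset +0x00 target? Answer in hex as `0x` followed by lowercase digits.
@+00  little-endian(02 78) = 0x7802
  top 5b → 0xf → bl [J]
  [10:0] imm=2 = 2
  target = base 0x4b18 + off 0x00 + 2 + imm 2 = 0x4b1c

0x4b1c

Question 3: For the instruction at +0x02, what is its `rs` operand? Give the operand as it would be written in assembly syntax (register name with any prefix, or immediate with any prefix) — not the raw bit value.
$1

@+02  little-endian(80 8a) = 0x8a80
  op=0x8a80>>11=0x11 ⇒ add (RR)
  [10:9] rd=1 = $1
  [8:7] rs=1 = $1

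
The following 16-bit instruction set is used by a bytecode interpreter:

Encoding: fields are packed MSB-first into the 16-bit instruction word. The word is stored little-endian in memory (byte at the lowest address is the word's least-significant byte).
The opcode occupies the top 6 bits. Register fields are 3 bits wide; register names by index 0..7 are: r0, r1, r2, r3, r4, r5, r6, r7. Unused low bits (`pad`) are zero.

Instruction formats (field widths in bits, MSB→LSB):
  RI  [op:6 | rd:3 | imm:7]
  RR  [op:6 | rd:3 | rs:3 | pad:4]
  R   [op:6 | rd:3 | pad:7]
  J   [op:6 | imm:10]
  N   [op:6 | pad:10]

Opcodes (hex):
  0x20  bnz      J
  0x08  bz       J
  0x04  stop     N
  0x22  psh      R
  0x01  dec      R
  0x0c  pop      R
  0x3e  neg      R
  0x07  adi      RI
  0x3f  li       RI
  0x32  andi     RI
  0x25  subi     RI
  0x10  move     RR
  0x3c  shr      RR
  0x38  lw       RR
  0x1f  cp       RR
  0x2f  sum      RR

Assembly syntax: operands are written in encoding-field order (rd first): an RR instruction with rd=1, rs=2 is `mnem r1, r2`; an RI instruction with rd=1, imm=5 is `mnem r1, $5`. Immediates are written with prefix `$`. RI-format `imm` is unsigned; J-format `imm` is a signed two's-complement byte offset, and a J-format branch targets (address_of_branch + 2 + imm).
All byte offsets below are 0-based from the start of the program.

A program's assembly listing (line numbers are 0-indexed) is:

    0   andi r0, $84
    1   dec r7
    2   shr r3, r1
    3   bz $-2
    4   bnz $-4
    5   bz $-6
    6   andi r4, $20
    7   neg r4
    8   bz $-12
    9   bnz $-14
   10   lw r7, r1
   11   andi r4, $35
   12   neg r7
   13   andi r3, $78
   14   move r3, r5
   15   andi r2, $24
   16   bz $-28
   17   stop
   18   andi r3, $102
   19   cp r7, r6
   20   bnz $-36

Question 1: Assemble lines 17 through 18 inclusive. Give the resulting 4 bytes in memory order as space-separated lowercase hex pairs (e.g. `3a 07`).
line 17 (stop): pack op=0x4:6|pad=0:10 = 0x1000; little→ 00 10
line 18 (andi): pack op=0x32:6|rd=3:3|imm=102:7 = 0xc9e6; little→ e6 c9

00 10 e6 c9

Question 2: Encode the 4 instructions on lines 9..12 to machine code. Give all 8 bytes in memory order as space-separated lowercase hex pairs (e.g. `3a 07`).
f2 83 90 e3 23 ca 80 fb

9. bnz fields op=0x20:6|imm=-14:10 → word 83f2h → f2 83
10. lw fields op=0x38:6|rd=7:3|rs=1:3|pad=0:4 → word e390h → 90 e3
11. andi fields op=0x32:6|rd=4:3|imm=35:7 → word ca23h → 23 ca
12. neg fields op=0x3e:6|rd=7:3|pad=0:7 → word fb80h → 80 fb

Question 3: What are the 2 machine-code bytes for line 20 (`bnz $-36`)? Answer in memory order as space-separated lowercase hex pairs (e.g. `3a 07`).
dc 83

L20: bnz op=0x20:6|imm=-36:10 ⇒ 0x83dc ⇒ little dc 83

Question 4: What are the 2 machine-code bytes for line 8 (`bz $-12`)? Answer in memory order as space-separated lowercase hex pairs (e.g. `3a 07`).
L8: bz op=0x8:6|imm=-12:10 ⇒ 0x23f4 ⇒ little f4 23

f4 23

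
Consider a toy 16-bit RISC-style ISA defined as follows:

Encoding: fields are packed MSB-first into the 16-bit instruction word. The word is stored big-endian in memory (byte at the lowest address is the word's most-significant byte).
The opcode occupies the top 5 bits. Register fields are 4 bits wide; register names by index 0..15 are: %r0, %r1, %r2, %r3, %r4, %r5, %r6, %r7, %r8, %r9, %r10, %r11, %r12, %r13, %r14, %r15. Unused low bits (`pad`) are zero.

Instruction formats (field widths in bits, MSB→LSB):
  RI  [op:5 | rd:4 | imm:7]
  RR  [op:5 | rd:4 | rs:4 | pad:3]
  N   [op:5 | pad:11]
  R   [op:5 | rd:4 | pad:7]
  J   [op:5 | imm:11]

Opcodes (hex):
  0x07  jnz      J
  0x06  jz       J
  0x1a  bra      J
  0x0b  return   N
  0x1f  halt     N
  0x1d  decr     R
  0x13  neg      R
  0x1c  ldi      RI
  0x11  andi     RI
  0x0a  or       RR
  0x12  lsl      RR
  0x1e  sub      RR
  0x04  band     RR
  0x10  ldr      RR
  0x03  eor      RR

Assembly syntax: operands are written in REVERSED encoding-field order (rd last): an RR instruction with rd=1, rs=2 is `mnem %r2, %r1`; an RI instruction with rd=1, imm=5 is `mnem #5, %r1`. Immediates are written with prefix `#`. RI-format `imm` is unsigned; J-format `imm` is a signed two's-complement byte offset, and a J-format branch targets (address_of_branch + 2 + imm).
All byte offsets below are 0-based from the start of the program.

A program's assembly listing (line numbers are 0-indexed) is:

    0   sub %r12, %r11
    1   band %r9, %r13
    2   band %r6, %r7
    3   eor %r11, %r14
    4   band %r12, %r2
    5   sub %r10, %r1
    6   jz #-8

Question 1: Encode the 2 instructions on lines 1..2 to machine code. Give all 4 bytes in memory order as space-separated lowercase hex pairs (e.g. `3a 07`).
L1: band op=0x4:5|rd=13:4|rs=9:4|pad=0:3 ⇒ 0x26c8 ⇒ big 26 c8
L2: band op=0x4:5|rd=7:4|rs=6:4|pad=0:3 ⇒ 0x23b0 ⇒ big 23 b0

26 c8 23 b0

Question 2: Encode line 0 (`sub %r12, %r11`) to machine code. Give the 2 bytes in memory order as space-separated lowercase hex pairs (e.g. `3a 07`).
f5 e0

L0: sub op=0x1e:5|rd=11:4|rs=12:4|pad=0:3 ⇒ 0xf5e0 ⇒ big f5 e0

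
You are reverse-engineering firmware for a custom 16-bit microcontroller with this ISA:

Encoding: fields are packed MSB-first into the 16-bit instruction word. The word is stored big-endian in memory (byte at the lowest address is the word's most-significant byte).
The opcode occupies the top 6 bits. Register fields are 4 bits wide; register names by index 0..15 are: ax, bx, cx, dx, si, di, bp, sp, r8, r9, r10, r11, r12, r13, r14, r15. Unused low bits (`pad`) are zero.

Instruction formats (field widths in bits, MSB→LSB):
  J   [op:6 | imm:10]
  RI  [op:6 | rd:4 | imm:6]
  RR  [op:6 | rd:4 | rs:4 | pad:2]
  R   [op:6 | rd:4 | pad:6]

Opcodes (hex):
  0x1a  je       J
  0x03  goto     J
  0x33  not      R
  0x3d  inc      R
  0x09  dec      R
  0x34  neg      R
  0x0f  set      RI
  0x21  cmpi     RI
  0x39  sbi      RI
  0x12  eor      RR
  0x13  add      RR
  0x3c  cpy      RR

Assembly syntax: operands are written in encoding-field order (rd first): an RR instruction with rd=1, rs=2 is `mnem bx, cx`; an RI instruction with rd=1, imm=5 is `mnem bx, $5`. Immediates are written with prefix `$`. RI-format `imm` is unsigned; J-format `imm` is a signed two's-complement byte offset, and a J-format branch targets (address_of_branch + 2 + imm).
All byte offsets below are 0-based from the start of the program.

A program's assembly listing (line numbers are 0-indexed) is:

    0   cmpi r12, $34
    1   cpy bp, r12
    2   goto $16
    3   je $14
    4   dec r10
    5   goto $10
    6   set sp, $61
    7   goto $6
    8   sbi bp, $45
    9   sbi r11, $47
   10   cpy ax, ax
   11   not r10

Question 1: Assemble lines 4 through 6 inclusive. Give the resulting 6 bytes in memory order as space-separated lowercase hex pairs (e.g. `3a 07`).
L4: dec op=0x9:6|rd=10:4|pad=0:6 ⇒ 0x2680 ⇒ big 26 80
L5: goto op=0x3:6|imm=10:10 ⇒ 0x0c0a ⇒ big 0c 0a
L6: set op=0xf:6|rd=7:4|imm=61:6 ⇒ 0x3dfd ⇒ big 3d fd

26 80 0c 0a 3d fd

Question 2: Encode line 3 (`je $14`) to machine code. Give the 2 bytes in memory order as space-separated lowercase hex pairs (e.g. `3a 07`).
68 0e

3. je fields op=0x1a:6|imm=14:10 → word 680eh → 68 0e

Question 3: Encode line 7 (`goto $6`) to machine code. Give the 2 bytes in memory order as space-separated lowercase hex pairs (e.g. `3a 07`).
0c 06

line 7 (goto): pack op=0x3:6|imm=6:10 = 0x0c06; big→ 0c 06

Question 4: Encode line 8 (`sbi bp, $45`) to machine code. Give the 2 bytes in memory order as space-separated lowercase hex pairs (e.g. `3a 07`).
L8: sbi op=0x39:6|rd=6:4|imm=45:6 ⇒ 0xe5ad ⇒ big e5 ad

e5 ad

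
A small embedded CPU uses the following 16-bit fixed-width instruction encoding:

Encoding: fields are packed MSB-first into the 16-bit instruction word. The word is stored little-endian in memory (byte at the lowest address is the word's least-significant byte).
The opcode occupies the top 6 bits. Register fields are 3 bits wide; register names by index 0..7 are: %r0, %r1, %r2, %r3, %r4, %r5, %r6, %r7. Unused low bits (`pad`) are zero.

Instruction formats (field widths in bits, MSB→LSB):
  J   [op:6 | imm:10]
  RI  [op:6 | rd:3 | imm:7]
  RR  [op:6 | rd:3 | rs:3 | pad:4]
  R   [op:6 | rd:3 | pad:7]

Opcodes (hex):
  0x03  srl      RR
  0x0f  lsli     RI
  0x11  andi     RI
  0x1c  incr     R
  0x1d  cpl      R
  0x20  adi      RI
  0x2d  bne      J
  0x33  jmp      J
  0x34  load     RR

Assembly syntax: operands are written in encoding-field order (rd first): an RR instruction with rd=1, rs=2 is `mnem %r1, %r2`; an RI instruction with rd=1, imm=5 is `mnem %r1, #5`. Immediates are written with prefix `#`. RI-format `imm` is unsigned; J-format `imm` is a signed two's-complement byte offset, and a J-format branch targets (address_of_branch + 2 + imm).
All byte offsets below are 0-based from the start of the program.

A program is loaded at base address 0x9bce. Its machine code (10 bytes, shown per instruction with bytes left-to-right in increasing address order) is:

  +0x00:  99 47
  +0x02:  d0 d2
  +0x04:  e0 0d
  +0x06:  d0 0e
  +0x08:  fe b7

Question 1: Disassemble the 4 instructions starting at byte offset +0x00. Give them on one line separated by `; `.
+0x00: 99 47 ⇒ word 0x4799 (little)
  top 6b → 0x11 → andi [RI]
  rd@[9:7]=0x7 ⇒ %r7
  imm@[6:0]=0x19 ⇒ #25
+0x02: d0 d2 ⇒ word 0xd2d0 (little)
  top 6b → 0x34 → load [RR]
  rd@[9:7]=0x5 ⇒ %r5
  rs@[6:4]=0x5 ⇒ %r5
+0x04: e0 0d ⇒ word 0x0de0 (little)
  top 6b → 0x3 → srl [RR]
  rd@[9:7]=0x3 ⇒ %r3
  rs@[6:4]=0x6 ⇒ %r6
+0x06: d0 0e ⇒ word 0x0ed0 (little)
  top 6b → 0x3 → srl [RR]
  rd@[9:7]=0x5 ⇒ %r5
  rs@[6:4]=0x5 ⇒ %r5

andi %r7, #25; load %r5, %r5; srl %r3, %r6; srl %r5, %r5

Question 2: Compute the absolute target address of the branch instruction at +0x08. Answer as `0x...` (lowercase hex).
off 0x08: read fe b7 as little → 0xb7fe
  top 6b → 0x2d → bne [J]
  [9:0] imm=1022 (s10→-2) = #-2
  target = base 0x9bce + off 0x08 + 2 + imm -2 = 0x9bd6

0x9bd6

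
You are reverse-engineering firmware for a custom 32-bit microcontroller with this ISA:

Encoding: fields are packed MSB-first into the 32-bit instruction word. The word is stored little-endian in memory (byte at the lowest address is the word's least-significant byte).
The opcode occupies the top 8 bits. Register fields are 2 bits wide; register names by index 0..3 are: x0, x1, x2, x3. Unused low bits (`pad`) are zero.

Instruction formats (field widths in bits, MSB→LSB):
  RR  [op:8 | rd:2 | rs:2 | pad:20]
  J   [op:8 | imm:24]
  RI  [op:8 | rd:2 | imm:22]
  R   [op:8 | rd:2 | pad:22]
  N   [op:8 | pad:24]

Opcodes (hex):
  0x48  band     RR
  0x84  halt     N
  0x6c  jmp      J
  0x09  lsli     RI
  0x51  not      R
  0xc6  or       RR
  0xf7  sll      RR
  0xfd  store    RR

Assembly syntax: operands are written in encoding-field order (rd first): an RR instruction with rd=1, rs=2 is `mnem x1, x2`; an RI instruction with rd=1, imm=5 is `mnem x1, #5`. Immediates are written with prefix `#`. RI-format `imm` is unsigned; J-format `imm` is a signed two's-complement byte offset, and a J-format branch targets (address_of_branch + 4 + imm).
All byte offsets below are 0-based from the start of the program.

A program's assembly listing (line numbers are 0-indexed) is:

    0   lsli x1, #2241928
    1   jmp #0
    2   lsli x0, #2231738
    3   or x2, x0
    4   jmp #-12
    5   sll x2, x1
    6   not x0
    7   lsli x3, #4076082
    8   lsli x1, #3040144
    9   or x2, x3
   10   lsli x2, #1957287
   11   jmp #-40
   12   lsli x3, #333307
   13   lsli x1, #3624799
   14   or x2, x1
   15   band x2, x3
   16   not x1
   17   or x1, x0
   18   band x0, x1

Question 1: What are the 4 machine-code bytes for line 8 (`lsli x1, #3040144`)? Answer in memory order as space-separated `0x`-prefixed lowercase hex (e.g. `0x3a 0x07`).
8. lsli fields op=0x9:8|rd=1:2|imm=3040144:22 → word 096e6390h → 90 63 6e 09

0x90 0x63 0x6e 0x09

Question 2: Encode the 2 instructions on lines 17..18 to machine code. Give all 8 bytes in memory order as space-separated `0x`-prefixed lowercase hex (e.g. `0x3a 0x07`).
0x00 0x00 0x40 0xc6 0x00 0x00 0x10 0x48

line 17 (or): pack op=0xc6:8|rd=1:2|rs=0:2|pad=0:20 = 0xc6400000; little→ 00 00 40 c6
line 18 (band): pack op=0x48:8|rd=0:2|rs=1:2|pad=0:20 = 0x48100000; little→ 00 00 10 48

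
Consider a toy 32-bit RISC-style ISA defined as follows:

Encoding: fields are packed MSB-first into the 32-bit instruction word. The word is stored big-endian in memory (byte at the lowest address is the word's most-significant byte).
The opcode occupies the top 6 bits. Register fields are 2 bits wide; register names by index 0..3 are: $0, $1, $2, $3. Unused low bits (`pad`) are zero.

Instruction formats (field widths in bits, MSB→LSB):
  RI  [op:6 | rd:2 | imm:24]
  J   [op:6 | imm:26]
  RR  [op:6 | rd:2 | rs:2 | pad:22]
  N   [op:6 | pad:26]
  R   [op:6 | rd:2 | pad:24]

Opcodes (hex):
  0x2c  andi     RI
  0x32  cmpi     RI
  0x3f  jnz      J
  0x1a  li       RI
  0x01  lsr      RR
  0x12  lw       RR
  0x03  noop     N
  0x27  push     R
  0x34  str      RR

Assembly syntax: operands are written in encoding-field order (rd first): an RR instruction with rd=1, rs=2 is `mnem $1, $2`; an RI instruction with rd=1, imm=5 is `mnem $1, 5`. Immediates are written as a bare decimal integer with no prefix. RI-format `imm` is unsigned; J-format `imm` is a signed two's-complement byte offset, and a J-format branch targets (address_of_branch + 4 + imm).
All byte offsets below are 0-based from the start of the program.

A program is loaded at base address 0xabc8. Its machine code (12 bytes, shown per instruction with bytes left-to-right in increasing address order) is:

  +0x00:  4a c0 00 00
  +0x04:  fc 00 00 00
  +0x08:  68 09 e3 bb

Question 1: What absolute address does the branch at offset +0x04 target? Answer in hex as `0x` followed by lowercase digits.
0xabd0

off 0x04: read fc 00 00 00 as big → 0xfc000000
  top 6b → 0x3f → jnz [J]
  [25:0] imm=0 = 0
  target = base 0xabc8 + off 0x04 + 4 + imm 0 = 0xabd0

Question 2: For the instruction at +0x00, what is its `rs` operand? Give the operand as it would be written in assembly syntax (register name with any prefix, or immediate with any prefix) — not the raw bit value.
$3

+0x00: 4a c0 00 00 ⇒ word 0x4ac00000 (big)
  op=0x4ac00000>>26=0x12 ⇒ lw (RR)
  rd: (w>>24)&0x3=0x2 → $2
  rs: (w>>22)&0x3=0x3 → $3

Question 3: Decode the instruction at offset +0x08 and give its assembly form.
@+08  big-endian(68 09 e3 bb) = 0x6809e3bb
  top 6b → 0x1a → li [RI]
  [25:24] rd=0 = $0
  [23:0] imm=648123 = 648123

li $0, 648123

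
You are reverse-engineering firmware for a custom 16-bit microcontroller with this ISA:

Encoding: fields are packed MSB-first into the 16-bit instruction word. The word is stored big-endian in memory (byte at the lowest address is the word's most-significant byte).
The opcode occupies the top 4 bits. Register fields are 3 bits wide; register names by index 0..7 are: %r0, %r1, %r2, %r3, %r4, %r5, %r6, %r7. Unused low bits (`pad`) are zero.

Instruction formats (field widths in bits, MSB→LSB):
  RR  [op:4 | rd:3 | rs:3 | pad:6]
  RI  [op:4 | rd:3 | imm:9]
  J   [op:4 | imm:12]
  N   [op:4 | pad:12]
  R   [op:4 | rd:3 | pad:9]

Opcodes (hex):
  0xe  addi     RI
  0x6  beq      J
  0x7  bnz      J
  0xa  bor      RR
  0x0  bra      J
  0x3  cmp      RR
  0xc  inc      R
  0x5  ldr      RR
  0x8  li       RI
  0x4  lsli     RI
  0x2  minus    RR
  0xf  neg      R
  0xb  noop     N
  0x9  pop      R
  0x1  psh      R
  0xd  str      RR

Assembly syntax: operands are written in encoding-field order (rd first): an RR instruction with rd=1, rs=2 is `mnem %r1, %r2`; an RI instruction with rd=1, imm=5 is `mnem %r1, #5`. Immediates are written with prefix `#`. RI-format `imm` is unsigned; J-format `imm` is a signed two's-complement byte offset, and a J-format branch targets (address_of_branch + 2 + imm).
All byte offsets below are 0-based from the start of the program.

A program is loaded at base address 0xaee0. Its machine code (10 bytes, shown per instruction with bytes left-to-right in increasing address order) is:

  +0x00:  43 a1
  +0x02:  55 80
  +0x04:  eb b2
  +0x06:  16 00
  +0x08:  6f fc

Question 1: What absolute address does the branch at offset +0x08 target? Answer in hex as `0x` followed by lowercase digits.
0xaee6

[08] 6f fc → 0x6ffc
  opcode bits[15:12]=0x6: beq/J
  [11:0] imm=4092 (s12→-4) = #-4
  target = base 0xaee0 + off 0x08 + 2 + imm -4 = 0xaee6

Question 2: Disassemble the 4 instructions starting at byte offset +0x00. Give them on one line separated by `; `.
lsli %r1, #417; ldr %r2, %r6; addi %r5, #434; psh %r3

off 0x00: read 43 a1 as big → 0x43a1
  top 4b → 0x4 → lsli [RI]
  [11:9] rd=1 = %r1
  [8:0] imm=417 = #417
off 0x02: read 55 80 as big → 0x5580
  top 4b → 0x5 → ldr [RR]
  [11:9] rd=2 = %r2
  [8:6] rs=6 = %r6
off 0x04: read eb b2 as big → 0xebb2
  top 4b → 0xe → addi [RI]
  [11:9] rd=5 = %r5
  [8:0] imm=434 = #434
off 0x06: read 16 00 as big → 0x1600
  top 4b → 0x1 → psh [R]
  [11:9] rd=3 = %r3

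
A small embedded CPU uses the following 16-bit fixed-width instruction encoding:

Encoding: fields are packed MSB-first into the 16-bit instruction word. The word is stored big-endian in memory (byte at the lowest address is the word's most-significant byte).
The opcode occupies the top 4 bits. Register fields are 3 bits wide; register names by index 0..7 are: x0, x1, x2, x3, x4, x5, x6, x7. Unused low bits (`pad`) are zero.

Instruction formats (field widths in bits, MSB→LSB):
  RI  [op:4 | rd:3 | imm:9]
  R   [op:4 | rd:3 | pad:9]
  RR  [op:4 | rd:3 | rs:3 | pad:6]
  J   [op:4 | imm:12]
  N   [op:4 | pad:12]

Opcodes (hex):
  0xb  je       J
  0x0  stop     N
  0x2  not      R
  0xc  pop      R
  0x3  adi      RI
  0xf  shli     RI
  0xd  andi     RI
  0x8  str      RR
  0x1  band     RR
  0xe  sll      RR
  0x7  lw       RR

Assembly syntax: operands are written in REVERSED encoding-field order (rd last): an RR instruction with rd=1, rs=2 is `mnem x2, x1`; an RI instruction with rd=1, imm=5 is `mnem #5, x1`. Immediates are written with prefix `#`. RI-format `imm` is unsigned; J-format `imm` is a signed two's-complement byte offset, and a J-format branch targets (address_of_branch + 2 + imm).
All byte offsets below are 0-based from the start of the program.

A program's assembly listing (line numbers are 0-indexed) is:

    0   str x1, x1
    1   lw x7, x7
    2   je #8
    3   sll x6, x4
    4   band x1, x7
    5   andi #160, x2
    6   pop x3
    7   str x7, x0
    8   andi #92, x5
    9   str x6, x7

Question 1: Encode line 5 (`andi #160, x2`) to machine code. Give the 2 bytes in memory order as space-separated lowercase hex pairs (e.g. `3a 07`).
5. andi fields op=0xd:4|rd=2:3|imm=160:9 → word d4a0h → d4 a0

d4 a0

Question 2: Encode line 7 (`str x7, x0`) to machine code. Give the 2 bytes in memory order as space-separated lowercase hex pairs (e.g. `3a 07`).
7. str fields op=0x8:4|rd=0:3|rs=7:3|pad=0:6 → word 81c0h → 81 c0

81 c0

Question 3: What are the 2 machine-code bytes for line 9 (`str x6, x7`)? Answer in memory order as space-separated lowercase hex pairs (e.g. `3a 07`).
8f 80

9. str fields op=0x8:4|rd=7:3|rs=6:3|pad=0:6 → word 8f80h → 8f 80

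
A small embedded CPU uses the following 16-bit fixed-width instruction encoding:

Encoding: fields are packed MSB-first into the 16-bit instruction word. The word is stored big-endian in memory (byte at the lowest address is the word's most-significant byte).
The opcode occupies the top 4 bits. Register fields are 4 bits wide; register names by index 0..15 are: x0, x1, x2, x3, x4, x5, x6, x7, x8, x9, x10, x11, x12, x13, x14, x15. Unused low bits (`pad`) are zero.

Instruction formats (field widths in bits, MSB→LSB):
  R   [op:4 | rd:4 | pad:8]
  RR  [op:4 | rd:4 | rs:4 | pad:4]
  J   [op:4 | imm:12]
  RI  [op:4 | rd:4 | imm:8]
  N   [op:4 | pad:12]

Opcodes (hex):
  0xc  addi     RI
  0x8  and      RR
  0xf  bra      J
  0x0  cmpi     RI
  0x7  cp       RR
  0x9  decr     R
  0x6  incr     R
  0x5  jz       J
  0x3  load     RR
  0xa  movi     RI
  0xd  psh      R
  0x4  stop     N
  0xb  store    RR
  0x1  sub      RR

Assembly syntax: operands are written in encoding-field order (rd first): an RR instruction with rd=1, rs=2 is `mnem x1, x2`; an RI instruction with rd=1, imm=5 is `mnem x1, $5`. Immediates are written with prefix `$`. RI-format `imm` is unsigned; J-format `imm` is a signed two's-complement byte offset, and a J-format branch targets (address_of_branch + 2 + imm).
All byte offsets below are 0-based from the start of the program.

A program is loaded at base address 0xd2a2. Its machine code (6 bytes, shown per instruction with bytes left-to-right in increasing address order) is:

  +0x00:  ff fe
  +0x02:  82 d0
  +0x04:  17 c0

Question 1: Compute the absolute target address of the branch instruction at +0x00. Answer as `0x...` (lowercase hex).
0xd2a2

@+00  big-endian(ff fe) = 0xfffe
  top 4b → 0xf → bra [J]
  imm@[11:0]=0xffe (s12→-2) ⇒ $-2
  target = base 0xd2a2 + off 0x00 + 2 + imm -2 = 0xd2a2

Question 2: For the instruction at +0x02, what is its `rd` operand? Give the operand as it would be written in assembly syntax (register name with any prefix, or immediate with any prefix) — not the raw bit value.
x2

off 0x02: read 82 d0 as big → 0x82d0
  top 4b → 0x8 → and [RR]
  rd@[11:8]=0x2 ⇒ x2
  rs@[7:4]=0xd ⇒ x13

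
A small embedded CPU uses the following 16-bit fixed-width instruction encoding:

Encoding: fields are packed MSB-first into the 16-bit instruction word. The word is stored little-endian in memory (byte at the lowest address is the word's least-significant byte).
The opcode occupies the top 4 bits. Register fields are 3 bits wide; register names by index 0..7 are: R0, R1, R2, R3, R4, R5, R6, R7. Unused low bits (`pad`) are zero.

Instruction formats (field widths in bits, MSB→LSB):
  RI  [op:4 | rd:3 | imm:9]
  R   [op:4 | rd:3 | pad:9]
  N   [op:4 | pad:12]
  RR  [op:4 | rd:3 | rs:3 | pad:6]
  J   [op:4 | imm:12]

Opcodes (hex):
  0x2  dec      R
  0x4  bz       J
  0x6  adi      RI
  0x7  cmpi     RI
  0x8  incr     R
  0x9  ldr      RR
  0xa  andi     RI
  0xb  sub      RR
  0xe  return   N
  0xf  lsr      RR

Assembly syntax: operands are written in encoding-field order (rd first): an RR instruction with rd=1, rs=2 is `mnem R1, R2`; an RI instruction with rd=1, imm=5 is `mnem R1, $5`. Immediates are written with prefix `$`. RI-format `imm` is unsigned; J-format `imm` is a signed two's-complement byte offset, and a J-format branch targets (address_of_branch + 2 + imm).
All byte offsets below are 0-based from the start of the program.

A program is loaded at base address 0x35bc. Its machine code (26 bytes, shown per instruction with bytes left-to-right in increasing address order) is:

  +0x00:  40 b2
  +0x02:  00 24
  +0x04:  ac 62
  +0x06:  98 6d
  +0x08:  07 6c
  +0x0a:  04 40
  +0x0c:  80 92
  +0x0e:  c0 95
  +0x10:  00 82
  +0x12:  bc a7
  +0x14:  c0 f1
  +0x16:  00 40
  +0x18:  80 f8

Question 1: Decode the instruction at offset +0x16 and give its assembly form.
bz $0

+0x16: 00 40 ⇒ word 0x4000 (little)
  top 4b → 0x4 → bz [J]
  [11:0] imm=0 = $0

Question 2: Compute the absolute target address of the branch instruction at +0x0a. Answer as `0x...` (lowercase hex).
0x35cc

[0a] 04 40 → 0x4004
  top 4b → 0x4 → bz [J]
  imm: (w>>0)&0xfff=0x4 → $4
  target = base 0x35bc + off 0x0a + 2 + imm 4 = 0x35cc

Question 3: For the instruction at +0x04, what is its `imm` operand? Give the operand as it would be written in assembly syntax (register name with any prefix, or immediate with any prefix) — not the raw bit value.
$172

+0x04: ac 62 ⇒ word 0x62ac (little)
  opcode bits[15:12]=0x6: adi/RI
  rd: (w>>9)&0x7=0x1 → R1
  imm: (w>>0)&0x1ff=0xac → $172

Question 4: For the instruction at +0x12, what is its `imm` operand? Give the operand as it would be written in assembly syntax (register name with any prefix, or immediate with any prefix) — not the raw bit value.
+0x12: bc a7 ⇒ word 0xa7bc (little)
  op=0xa7bc>>12=0xa ⇒ andi (RI)
  rd: (w>>9)&0x7=0x3 → R3
  imm: (w>>0)&0x1ff=0x1bc → $444

$444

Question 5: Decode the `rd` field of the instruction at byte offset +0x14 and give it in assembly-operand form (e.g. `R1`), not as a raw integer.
@+14  little-endian(c0 f1) = 0xf1c0
  top 4b → 0xf → lsr [RR]
  rd: (w>>9)&0x7=0x0 → R0
  rs: (w>>6)&0x7=0x7 → R7

R0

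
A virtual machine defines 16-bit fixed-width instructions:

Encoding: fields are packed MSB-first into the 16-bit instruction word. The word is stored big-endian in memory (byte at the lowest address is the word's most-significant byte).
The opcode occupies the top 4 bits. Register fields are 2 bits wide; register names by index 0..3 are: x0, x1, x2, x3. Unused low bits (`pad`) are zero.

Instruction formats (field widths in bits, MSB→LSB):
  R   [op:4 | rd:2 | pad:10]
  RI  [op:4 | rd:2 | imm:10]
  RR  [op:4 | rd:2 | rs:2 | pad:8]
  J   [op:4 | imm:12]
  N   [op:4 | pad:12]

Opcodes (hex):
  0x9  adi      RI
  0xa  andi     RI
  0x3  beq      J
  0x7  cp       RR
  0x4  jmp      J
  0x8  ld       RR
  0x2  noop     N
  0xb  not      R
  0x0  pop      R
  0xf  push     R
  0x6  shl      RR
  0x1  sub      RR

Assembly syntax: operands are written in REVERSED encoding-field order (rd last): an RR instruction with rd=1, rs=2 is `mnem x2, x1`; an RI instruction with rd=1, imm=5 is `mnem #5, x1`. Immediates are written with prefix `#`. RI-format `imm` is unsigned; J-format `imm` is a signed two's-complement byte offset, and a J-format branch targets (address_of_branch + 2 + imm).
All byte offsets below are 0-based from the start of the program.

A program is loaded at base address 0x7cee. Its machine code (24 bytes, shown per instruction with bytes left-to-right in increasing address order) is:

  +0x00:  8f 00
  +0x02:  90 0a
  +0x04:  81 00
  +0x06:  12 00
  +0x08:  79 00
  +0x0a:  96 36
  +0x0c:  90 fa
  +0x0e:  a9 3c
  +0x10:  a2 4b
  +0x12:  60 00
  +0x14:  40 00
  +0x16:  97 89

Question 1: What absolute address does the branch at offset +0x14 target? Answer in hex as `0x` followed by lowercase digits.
0x7d04

+0x14: 40 00 ⇒ word 0x4000 (big)
  top 4b → 0x4 → jmp [J]
  [11:0] imm=0 = #0
  target = base 0x7cee + off 0x14 + 2 + imm 0 = 0x7d04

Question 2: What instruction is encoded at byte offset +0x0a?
adi #566, x1

+0x0a: 96 36 ⇒ word 0x9636 (big)
  opcode bits[15:12]=0x9: adi/RI
  rd@[11:10]=0x1 ⇒ x1
  imm@[9:0]=0x236 ⇒ #566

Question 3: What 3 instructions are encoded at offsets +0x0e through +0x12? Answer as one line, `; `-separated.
andi #316, x2; andi #587, x0; shl x0, x0

[0e] a9 3c → 0xa93c
  op=0xa93c>>12=0xa ⇒ andi (RI)
  [11:10] rd=2 = x2
  [9:0] imm=316 = #316
[10] a2 4b → 0xa24b
  op=0xa24b>>12=0xa ⇒ andi (RI)
  [11:10] rd=0 = x0
  [9:0] imm=587 = #587
[12] 60 00 → 0x6000
  op=0x6000>>12=0x6 ⇒ shl (RR)
  [11:10] rd=0 = x0
  [9:8] rs=0 = x0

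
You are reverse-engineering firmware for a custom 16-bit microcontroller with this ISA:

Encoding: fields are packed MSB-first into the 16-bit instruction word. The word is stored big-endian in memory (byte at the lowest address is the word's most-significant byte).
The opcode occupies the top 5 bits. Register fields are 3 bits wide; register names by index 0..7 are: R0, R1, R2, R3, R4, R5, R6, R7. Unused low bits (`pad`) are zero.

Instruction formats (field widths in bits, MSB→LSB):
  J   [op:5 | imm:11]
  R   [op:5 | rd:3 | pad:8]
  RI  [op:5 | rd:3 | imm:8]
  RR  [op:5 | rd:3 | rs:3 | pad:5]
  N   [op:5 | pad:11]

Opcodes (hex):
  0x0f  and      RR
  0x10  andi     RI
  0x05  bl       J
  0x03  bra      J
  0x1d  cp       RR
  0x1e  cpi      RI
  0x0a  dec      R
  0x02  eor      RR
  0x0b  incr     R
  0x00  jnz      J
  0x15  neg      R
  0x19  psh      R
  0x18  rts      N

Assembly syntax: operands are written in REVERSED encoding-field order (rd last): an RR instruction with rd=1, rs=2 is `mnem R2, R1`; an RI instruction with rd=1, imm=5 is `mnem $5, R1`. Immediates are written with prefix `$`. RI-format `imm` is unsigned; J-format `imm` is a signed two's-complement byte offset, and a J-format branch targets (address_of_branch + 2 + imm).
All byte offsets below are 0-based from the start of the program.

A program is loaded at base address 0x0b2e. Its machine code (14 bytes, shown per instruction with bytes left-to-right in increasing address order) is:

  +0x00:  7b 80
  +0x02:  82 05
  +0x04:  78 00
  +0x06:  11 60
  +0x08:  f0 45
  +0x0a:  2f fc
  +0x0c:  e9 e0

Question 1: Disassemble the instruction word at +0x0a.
off 0x0a: read 2f fc as big → 0x2ffc
  opcode bits[15:11]=0x5: bl/J
  imm: (w>>0)&0x7ff=0x7fc (s11→-4) → $-4

bl $-4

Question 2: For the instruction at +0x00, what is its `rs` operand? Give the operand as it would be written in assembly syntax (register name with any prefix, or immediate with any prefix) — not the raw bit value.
off 0x00: read 7b 80 as big → 0x7b80
  opcode bits[15:11]=0xf: and/RR
  [10:8] rd=3 = R3
  [7:5] rs=4 = R4

R4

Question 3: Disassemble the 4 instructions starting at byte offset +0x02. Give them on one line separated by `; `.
[02] 82 05 → 0x8205
  top 5b → 0x10 → andi [RI]
  rd: (w>>8)&0x7=0x2 → R2
  imm: (w>>0)&0xff=0x5 → $5
[04] 78 00 → 0x7800
  top 5b → 0xf → and [RR]
  rd: (w>>8)&0x7=0x0 → R0
  rs: (w>>5)&0x7=0x0 → R0
[06] 11 60 → 0x1160
  top 5b → 0x2 → eor [RR]
  rd: (w>>8)&0x7=0x1 → R1
  rs: (w>>5)&0x7=0x3 → R3
[08] f0 45 → 0xf045
  top 5b → 0x1e → cpi [RI]
  rd: (w>>8)&0x7=0x0 → R0
  imm: (w>>0)&0xff=0x45 → $69

andi $5, R2; and R0, R0; eor R3, R1; cpi $69, R0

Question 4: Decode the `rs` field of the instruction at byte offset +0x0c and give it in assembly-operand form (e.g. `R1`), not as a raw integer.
R7

@+0c  big-endian(e9 e0) = 0xe9e0
  op=0xe9e0>>11=0x1d ⇒ cp (RR)
  rd@[10:8]=0x1 ⇒ R1
  rs@[7:5]=0x7 ⇒ R7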